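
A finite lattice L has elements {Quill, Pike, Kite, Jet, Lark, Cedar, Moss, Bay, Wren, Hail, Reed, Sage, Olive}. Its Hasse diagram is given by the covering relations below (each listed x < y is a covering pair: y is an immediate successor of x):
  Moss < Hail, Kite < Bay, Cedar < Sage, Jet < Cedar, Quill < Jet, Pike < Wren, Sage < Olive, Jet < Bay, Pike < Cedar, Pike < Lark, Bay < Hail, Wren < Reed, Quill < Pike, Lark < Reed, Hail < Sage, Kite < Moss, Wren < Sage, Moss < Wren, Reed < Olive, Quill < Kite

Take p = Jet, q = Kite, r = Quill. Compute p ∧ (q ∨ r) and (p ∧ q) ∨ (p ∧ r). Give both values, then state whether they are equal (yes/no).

q ∨ r = Kite, so p ∧ (q ∨ r) = Jet ∧ Kite = Quill.
p ∧ q = Quill and p ∧ r = Quill, so (p ∧ q) ∨ (p ∧ r) = Quill ∨ Quill = Quill.
Equal: yes.

Quill; Quill; yes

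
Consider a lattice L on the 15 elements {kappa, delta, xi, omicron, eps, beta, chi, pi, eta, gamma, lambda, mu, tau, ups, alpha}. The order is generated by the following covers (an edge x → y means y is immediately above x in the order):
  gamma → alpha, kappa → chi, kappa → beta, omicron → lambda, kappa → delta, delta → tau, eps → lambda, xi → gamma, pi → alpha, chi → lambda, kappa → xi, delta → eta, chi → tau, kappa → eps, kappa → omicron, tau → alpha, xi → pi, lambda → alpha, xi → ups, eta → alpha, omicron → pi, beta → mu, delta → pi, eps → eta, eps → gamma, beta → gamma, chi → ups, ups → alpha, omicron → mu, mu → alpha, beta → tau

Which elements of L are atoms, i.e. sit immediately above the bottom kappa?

The atoms are exactly the elements that cover kappa: beta, chi, delta, eps, omicron, xi.

beta, chi, delta, eps, omicron, xi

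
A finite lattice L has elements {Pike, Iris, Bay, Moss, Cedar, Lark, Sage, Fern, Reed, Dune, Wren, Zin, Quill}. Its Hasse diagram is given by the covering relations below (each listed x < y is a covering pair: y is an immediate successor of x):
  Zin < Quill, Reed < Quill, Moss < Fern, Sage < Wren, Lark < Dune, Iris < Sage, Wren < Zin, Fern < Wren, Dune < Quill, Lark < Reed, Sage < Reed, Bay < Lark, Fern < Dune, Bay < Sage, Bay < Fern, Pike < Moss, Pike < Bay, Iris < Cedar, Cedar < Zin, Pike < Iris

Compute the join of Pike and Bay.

Bay

Common upper bounds of {Pike, Bay}: Bay, Dune, Fern, Lark, Quill, Reed, Sage, Wren, Zin.
The least among these is Bay.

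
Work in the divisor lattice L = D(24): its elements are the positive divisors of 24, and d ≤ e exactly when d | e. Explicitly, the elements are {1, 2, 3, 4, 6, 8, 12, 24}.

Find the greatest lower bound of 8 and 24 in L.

8

In the divisibility order, the meet is the greatest common divisor: gcd(8, 24) = 8.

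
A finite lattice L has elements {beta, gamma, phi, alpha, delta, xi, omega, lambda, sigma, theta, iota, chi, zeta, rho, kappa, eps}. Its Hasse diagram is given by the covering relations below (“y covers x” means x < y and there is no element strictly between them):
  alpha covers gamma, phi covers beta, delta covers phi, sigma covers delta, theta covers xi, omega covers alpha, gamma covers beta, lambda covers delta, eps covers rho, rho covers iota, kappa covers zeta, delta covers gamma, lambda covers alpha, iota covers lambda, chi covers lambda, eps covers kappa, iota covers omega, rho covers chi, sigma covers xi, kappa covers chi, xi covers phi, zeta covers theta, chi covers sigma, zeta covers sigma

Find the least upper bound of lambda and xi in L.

chi

Common upper bounds of {lambda, xi}: chi, eps, kappa, rho.
The least among these is chi.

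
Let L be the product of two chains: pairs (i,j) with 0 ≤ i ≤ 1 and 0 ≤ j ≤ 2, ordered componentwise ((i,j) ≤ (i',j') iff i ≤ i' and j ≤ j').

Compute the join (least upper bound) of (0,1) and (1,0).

In a product of chains, the join is componentwise max, giving (1,1).

(1,1)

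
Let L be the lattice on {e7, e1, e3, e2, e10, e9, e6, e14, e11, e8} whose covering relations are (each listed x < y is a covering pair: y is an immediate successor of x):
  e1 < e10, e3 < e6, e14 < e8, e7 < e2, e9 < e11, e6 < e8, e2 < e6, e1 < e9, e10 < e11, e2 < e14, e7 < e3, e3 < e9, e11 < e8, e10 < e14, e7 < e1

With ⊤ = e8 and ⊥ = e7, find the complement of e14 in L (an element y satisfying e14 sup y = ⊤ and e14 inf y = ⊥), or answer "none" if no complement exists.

e3

Need y with e14 ∨ y = e8 and e14 ∧ y = e7.
Checking each element gives: e3.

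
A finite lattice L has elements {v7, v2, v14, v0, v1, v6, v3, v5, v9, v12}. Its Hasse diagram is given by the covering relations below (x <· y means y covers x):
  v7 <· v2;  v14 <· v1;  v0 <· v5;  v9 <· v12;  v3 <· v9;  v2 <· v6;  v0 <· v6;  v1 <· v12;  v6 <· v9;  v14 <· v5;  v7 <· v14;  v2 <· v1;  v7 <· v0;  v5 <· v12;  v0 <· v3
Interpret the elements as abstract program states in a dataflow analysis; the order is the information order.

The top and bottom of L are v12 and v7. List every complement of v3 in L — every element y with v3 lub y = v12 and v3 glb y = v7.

v1, v14

Need y with v3 ∨ y = v12 and v3 ∧ y = v7.
Checking each element gives: v1, v14.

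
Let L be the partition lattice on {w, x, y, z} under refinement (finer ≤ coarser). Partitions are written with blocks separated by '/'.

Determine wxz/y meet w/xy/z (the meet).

Common lower bounds of {wxz/y, w/xy/z}: w/x/y/z.
The greatest among these is w/x/y/z.

w/x/y/z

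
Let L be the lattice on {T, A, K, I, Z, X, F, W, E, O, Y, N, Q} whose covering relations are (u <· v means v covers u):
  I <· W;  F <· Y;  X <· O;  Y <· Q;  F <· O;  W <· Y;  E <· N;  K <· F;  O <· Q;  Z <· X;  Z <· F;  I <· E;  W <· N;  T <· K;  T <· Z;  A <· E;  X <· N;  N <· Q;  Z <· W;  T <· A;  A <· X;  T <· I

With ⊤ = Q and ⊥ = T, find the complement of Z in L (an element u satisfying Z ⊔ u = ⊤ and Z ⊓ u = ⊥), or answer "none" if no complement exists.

none

For every candidate u, either Z ∨ u ≠ Q or Z ∧ u ≠ T; no complement exists.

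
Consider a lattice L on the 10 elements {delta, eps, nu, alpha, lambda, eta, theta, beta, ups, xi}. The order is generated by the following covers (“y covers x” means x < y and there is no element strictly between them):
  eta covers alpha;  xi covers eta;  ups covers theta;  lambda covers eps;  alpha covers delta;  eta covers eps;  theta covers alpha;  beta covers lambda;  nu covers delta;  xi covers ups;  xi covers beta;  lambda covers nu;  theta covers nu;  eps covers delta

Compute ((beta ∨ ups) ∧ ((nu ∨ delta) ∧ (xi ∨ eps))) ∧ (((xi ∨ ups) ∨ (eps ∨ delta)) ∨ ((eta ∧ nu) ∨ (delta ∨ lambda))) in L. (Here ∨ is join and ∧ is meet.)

beta ∨ ups = xi
nu ∨ delta = nu
xi ∨ eps = xi
nu ∧ xi = nu
xi ∧ nu = nu
xi ∨ ups = xi
eps ∨ delta = eps
xi ∨ eps = xi
eta ∧ nu = delta
delta ∨ lambda = lambda
delta ∨ lambda = lambda
xi ∨ lambda = xi
nu ∧ xi = nu

nu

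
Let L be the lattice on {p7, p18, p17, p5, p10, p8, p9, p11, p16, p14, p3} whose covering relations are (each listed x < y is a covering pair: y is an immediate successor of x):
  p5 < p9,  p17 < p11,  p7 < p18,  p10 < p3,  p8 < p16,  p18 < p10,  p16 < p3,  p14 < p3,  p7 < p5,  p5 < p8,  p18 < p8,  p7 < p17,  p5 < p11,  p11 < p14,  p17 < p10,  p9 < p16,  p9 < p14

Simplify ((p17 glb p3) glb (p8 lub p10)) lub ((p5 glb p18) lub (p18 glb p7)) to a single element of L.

p17 ∧ p3 = p17
p8 ∨ p10 = p3
p17 ∧ p3 = p17
p5 ∧ p18 = p7
p18 ∧ p7 = p7
p7 ∨ p7 = p7
p17 ∨ p7 = p17

p17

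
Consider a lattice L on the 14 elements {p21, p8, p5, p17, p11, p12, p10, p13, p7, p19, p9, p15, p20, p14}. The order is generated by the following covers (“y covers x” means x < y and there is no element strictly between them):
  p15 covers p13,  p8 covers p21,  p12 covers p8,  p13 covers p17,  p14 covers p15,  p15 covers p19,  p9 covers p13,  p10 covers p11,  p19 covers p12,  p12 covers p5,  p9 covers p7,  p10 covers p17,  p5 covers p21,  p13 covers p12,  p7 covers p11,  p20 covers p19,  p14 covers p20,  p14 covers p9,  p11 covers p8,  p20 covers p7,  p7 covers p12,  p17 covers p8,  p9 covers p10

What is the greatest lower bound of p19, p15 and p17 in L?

p8

Common lower bounds of {p19, p15, p17}: p21, p8.
The greatest among these is p8.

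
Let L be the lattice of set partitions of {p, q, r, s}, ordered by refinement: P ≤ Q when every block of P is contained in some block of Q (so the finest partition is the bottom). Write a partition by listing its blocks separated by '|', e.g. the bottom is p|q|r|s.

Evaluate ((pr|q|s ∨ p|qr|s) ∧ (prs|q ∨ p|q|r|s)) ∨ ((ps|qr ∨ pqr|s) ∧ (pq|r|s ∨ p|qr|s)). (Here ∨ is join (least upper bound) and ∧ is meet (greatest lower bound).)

pqr|s

pr|q|s ∨ p|qr|s = pqr|s
prs|q ∨ p|q|r|s = prs|q
pqr|s ∧ prs|q = pr|q|s
ps|qr ∨ pqr|s = pqrs
pq|r|s ∨ p|qr|s = pqr|s
pqrs ∧ pqr|s = pqr|s
pr|q|s ∨ pqr|s = pqr|s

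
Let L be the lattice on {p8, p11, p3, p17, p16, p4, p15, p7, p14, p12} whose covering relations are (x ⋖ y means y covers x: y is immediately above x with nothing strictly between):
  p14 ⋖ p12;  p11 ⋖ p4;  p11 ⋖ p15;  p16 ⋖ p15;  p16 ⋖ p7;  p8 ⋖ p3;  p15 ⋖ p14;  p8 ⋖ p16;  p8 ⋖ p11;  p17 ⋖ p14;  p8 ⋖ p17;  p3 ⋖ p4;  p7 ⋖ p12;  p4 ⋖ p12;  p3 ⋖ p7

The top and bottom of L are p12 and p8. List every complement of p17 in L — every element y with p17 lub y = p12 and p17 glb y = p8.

p3, p4, p7

Need y with p17 ∨ y = p12 and p17 ∧ y = p8.
Checking each element gives: p3, p4, p7.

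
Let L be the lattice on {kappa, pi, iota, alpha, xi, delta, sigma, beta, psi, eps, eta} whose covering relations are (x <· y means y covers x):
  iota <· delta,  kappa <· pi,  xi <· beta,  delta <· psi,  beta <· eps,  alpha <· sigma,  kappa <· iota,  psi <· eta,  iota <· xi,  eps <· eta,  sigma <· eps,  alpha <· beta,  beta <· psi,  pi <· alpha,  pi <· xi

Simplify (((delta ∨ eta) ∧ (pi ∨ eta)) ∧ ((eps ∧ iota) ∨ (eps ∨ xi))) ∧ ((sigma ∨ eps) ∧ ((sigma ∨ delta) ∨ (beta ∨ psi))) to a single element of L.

eps

delta ∨ eta = eta
pi ∨ eta = eta
eta ∧ eta = eta
eps ∧ iota = iota
eps ∨ xi = eps
iota ∨ eps = eps
eta ∧ eps = eps
sigma ∨ eps = eps
sigma ∨ delta = eta
beta ∨ psi = psi
eta ∨ psi = eta
eps ∧ eta = eps
eps ∧ eps = eps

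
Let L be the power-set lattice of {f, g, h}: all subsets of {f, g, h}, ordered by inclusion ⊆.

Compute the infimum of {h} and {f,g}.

Under ⊆, meet is intersection: {h} ∩ {f,g} = ∅.

∅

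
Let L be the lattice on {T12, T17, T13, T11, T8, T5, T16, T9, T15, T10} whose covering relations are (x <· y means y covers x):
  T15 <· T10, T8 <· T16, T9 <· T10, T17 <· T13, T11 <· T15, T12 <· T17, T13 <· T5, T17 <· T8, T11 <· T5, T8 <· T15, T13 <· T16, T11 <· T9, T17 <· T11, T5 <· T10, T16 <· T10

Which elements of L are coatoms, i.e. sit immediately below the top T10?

T15, T16, T5, T9

The coatoms are exactly the elements covered by T10: T15, T16, T5, T9.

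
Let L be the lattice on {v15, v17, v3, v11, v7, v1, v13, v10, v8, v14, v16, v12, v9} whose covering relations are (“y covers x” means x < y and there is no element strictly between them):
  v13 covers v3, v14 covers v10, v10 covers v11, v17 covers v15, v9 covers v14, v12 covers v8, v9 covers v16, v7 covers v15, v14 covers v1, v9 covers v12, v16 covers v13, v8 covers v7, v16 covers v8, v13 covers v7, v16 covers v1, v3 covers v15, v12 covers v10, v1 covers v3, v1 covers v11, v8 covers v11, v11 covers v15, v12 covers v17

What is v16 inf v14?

Common lower bounds of {v16, v14}: v1, v11, v15, v3.
The greatest among these is v1.

v1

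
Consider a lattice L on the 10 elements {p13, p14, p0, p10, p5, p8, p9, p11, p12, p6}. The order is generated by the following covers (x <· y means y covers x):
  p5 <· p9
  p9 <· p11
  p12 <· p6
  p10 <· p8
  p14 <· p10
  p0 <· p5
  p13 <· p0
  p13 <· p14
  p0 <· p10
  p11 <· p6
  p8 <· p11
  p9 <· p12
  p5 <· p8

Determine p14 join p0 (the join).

Common upper bounds of {p14, p0}: p10, p11, p6, p8.
The least among these is p10.

p10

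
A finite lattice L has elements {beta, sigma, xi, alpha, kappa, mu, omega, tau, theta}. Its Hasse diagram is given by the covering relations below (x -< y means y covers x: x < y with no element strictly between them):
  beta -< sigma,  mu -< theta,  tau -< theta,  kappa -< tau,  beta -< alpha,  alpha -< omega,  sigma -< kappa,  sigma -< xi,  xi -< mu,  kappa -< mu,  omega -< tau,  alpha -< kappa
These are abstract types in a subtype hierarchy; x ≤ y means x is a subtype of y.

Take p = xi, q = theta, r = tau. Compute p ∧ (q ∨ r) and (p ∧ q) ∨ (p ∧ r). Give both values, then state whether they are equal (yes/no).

q ∨ r = theta, so p ∧ (q ∨ r) = xi ∧ theta = xi.
p ∧ q = xi and p ∧ r = sigma, so (p ∧ q) ∨ (p ∧ r) = xi ∨ sigma = xi.
Equal: yes.

xi; xi; yes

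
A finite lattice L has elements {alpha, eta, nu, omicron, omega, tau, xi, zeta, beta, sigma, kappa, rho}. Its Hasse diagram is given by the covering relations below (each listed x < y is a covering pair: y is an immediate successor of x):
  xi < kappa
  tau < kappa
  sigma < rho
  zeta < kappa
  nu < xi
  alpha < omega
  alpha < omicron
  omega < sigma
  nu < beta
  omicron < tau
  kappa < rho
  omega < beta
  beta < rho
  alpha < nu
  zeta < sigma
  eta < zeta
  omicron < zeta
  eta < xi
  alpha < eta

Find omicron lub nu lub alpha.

Common upper bounds of {omicron, nu, alpha}: kappa, rho.
The least among these is kappa.

kappa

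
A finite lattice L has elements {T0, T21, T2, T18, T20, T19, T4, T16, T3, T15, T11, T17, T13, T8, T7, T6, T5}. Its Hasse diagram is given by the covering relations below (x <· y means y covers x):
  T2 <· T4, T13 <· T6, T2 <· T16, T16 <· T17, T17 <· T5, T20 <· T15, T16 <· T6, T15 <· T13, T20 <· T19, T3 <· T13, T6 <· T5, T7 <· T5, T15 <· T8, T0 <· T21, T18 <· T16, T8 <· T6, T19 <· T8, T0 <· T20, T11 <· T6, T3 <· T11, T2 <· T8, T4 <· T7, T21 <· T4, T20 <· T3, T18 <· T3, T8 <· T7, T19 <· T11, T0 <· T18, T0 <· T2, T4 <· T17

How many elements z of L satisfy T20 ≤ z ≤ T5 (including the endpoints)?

The interval [T20, T5] = {T11, T13, T15, T19, T20, T3, T5, T6, T7, T8}, which has 10 elements.

10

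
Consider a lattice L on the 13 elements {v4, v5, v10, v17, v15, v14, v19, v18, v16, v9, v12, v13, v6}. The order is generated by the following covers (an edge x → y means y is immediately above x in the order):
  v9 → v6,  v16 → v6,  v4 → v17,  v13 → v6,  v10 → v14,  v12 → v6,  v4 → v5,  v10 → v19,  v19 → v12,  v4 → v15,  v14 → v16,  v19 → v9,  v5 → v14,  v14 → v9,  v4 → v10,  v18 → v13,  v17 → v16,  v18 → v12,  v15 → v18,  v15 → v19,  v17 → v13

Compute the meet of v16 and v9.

v14

Common lower bounds of {v16, v9}: v10, v14, v4, v5.
The greatest among these is v14.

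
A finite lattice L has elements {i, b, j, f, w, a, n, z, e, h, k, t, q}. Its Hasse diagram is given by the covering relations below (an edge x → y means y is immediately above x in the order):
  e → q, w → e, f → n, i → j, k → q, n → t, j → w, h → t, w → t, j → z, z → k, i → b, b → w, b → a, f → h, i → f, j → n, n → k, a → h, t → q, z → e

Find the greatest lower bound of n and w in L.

j

Common lower bounds of {n, w}: i, j.
The greatest among these is j.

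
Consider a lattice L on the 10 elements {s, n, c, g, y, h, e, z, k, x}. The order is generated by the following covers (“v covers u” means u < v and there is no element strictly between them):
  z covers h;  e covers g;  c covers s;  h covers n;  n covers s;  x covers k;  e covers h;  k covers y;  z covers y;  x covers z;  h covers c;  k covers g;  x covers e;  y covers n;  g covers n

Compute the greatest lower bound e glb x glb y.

n

Common lower bounds of {e, x, y}: n, s.
The greatest among these is n.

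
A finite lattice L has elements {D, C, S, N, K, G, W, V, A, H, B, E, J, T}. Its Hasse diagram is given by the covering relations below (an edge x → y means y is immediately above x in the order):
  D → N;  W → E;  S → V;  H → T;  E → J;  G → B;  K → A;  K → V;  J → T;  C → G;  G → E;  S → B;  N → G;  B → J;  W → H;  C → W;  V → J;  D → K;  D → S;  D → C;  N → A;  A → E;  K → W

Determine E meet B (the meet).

Common lower bounds of {E, B}: C, D, G, N.
The greatest among these is G.

G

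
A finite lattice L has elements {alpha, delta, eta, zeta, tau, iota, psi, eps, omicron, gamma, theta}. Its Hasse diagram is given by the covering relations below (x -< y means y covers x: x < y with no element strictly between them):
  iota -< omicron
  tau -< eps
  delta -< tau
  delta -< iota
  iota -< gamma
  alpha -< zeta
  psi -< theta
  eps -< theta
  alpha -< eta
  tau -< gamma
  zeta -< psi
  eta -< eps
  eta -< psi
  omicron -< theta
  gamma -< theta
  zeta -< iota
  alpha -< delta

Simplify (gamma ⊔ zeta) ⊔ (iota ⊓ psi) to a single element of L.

gamma ∨ zeta = gamma
iota ∧ psi = zeta
gamma ∨ zeta = gamma

gamma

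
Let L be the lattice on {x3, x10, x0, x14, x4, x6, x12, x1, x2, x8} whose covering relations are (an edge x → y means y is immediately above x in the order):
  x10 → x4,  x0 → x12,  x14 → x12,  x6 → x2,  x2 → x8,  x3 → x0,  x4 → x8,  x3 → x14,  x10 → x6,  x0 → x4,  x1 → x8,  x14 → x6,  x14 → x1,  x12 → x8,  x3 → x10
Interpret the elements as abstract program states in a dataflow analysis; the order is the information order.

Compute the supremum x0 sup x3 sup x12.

x12

Common upper bounds of {x0, x3, x12}: x12, x8.
The least among these is x12.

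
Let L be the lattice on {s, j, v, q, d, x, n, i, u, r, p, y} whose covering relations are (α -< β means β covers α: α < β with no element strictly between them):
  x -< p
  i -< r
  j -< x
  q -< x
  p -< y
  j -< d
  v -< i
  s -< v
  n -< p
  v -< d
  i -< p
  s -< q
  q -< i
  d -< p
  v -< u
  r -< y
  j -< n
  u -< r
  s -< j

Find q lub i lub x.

p

Common upper bounds of {q, i, x}: p, y.
The least among these is p.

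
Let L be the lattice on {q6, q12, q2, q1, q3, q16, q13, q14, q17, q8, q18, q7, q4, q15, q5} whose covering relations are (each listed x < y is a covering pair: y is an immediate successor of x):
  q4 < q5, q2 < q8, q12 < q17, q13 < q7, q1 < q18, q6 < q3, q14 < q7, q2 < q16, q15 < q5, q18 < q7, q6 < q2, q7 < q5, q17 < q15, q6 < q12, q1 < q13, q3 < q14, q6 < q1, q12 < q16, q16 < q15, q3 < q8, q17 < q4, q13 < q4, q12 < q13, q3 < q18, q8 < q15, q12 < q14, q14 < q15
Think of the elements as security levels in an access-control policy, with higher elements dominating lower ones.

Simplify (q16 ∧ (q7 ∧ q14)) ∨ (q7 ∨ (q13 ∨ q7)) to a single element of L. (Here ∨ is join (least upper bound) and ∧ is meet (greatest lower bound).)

q7 ∧ q14 = q14
q16 ∧ q14 = q12
q13 ∨ q7 = q7
q7 ∨ q7 = q7
q12 ∨ q7 = q7

q7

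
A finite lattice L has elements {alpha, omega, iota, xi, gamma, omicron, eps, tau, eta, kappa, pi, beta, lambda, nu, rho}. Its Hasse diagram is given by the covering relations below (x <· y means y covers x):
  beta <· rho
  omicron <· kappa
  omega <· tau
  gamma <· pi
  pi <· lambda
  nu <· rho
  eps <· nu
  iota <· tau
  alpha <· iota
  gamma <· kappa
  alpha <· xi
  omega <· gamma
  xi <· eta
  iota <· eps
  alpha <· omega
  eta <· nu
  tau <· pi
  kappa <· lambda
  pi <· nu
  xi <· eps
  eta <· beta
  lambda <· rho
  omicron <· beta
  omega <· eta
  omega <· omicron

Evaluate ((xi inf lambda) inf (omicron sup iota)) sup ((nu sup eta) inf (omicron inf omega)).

xi ∧ lambda = alpha
omicron ∨ iota = lambda
alpha ∧ lambda = alpha
nu ∨ eta = nu
omicron ∧ omega = omega
nu ∧ omega = omega
alpha ∨ omega = omega

omega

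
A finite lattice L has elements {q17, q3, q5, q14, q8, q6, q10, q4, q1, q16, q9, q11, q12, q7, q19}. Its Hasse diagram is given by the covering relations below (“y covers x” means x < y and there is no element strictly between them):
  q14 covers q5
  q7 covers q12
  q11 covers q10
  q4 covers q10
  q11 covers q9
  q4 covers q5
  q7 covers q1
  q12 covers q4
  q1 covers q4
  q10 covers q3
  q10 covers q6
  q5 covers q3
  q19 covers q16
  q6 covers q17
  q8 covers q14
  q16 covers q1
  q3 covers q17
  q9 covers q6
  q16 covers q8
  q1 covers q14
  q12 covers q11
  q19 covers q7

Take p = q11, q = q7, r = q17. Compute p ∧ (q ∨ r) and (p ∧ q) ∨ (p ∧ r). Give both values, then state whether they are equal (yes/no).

q ∨ r = q7, so p ∧ (q ∨ r) = q11 ∧ q7 = q11.
p ∧ q = q11 and p ∧ r = q17, so (p ∧ q) ∨ (p ∧ r) = q11 ∨ q17 = q11.
Equal: yes.

q11; q11; yes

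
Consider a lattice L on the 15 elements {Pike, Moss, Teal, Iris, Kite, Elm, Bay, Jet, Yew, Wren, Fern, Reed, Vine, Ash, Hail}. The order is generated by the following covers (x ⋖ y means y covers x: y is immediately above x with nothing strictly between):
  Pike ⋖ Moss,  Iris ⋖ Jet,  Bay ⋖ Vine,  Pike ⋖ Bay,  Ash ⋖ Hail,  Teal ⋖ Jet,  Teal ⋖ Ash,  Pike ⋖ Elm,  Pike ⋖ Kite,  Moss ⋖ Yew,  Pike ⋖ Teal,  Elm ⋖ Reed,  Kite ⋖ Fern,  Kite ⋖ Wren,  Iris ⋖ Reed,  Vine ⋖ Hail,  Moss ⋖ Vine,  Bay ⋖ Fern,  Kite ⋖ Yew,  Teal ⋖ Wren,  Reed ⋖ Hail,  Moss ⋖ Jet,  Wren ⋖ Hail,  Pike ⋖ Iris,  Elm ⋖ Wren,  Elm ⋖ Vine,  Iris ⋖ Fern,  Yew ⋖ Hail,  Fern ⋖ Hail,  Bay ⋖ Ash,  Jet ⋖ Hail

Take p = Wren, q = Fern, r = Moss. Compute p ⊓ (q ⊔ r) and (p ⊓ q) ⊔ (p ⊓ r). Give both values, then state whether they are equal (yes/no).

q ⊔ r = Hail, so p ⊓ (q ⊔ r) = Wren ⊓ Hail = Wren.
p ⊓ q = Kite and p ⊓ r = Pike, so (p ⊓ q) ⊔ (p ⊓ r) = Kite ⊔ Pike = Kite.
Equal: no.

Wren; Kite; no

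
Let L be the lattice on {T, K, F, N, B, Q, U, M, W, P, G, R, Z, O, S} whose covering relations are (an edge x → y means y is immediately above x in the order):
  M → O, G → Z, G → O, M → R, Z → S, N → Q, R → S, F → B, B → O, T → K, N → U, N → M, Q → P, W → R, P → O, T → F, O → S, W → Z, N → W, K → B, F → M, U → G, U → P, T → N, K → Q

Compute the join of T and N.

Common upper bounds of {T, N}: G, M, N, O, P, Q, R, S, U, W, Z.
The least among these is N.

N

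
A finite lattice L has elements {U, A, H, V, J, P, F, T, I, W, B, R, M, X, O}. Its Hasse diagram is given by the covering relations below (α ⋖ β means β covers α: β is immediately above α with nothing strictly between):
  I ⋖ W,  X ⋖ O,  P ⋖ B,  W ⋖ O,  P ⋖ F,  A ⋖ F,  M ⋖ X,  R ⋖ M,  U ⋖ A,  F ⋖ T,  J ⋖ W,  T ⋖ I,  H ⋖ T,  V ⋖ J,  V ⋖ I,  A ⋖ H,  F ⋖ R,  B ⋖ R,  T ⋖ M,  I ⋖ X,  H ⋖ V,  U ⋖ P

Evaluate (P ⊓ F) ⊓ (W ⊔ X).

P

P ∧ F = P
W ∨ X = O
P ∧ O = P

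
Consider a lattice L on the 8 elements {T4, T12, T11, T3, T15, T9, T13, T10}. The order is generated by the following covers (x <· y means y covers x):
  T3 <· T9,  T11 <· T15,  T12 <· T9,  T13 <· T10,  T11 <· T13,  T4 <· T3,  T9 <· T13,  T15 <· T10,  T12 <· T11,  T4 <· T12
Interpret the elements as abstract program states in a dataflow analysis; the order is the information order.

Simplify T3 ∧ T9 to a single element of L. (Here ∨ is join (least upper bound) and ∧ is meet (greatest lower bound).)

T3

T3 ∧ T9 = T3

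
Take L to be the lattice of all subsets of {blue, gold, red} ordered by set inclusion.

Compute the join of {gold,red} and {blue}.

{blue,gold,red}

Under ⊆, join is union: {gold,red} ∪ {blue} = {blue,gold,red}.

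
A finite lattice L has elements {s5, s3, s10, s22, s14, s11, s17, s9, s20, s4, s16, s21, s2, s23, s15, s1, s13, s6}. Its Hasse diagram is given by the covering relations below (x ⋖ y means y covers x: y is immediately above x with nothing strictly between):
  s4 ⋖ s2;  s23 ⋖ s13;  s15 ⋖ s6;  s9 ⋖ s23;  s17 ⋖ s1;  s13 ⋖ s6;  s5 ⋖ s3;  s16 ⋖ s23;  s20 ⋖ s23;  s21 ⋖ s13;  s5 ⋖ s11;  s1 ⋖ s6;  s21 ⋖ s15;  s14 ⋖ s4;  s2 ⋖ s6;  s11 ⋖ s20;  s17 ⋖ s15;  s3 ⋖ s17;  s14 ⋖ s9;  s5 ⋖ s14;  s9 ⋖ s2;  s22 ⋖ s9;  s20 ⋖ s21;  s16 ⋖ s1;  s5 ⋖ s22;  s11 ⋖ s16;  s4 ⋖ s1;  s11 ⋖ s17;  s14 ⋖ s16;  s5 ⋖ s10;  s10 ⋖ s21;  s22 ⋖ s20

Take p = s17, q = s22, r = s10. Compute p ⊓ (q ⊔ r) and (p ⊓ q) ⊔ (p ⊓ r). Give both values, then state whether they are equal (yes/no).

q ⊔ r = s21, so p ⊓ (q ⊔ r) = s17 ⊓ s21 = s11.
p ⊓ q = s5 and p ⊓ r = s5, so (p ⊓ q) ⊔ (p ⊓ r) = s5 ⊔ s5 = s5.
Equal: no.

s11; s5; no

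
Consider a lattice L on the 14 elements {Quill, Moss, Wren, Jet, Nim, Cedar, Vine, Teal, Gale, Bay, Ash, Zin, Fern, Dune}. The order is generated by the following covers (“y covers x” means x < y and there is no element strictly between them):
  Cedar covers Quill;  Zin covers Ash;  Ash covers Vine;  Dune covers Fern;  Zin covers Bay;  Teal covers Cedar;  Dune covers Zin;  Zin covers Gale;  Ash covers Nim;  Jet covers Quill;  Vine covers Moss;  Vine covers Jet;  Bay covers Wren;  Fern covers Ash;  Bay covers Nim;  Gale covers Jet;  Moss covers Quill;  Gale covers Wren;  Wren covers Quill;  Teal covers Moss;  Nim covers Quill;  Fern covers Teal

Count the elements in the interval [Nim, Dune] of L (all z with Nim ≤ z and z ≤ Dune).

6

The interval [Nim, Dune] = {Ash, Bay, Dune, Fern, Nim, Zin}, which has 6 elements.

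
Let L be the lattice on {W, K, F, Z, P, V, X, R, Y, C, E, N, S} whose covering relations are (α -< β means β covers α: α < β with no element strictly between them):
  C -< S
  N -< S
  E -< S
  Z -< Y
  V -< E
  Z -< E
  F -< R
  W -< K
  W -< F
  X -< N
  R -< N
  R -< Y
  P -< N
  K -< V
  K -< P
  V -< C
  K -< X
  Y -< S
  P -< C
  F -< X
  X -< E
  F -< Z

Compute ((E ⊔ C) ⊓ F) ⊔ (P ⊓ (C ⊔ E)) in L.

N

E ∨ C = S
S ∧ F = F
C ∨ E = S
P ∧ S = P
F ∨ P = N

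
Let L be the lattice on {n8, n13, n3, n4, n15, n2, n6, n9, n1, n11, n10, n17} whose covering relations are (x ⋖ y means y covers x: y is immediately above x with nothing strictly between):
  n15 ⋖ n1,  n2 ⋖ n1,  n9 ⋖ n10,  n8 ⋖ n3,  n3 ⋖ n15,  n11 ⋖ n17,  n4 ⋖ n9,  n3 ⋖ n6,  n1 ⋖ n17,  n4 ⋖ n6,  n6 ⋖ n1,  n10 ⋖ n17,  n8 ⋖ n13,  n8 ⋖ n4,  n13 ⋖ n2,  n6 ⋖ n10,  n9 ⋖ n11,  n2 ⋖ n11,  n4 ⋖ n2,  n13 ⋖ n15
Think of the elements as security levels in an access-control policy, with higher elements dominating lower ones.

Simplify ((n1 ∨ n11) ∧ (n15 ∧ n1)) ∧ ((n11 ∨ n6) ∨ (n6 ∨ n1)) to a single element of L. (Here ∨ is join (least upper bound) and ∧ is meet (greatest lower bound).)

n1 ∨ n11 = n17
n15 ∧ n1 = n15
n17 ∧ n15 = n15
n11 ∨ n6 = n17
n6 ∨ n1 = n1
n17 ∨ n1 = n17
n15 ∧ n17 = n15

n15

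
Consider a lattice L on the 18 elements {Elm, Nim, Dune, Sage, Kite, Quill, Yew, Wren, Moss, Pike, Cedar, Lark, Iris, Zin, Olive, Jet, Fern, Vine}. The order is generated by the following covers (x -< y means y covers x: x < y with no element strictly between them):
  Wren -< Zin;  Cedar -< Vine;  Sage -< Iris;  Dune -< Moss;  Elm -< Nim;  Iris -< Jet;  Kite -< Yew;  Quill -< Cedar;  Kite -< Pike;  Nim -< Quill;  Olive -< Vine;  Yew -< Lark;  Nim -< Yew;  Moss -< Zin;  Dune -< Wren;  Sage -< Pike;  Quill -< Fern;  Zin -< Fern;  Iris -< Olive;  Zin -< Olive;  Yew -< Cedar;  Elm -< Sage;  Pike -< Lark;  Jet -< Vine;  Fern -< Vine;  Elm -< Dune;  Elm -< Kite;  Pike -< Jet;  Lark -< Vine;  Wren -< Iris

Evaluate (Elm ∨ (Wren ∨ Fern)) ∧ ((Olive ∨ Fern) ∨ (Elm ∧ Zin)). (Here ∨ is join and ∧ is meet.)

Wren ∨ Fern = Fern
Elm ∨ Fern = Fern
Olive ∨ Fern = Vine
Elm ∧ Zin = Elm
Vine ∨ Elm = Vine
Fern ∧ Vine = Fern

Fern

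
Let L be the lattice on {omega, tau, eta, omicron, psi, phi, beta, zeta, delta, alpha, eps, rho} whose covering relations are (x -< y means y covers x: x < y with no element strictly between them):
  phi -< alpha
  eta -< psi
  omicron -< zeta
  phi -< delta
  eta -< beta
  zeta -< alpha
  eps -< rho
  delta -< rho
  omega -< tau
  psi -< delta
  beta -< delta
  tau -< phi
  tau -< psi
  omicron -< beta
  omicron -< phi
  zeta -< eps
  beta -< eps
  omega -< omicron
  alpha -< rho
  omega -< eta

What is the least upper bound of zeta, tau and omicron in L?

alpha

Common upper bounds of {zeta, tau, omicron}: alpha, rho.
The least among these is alpha.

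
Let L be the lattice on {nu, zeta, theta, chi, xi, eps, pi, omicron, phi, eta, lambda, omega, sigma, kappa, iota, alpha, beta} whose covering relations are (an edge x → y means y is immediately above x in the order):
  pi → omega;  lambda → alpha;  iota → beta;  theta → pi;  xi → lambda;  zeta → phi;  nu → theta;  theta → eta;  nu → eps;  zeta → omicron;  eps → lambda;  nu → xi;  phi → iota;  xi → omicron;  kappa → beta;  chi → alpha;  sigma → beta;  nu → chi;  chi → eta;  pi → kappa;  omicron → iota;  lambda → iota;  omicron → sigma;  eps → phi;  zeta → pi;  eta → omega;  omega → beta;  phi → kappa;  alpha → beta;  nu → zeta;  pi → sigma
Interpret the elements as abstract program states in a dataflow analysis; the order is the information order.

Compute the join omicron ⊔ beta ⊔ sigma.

beta

Common upper bounds of {omicron, beta, sigma}: beta.
The least among these is beta.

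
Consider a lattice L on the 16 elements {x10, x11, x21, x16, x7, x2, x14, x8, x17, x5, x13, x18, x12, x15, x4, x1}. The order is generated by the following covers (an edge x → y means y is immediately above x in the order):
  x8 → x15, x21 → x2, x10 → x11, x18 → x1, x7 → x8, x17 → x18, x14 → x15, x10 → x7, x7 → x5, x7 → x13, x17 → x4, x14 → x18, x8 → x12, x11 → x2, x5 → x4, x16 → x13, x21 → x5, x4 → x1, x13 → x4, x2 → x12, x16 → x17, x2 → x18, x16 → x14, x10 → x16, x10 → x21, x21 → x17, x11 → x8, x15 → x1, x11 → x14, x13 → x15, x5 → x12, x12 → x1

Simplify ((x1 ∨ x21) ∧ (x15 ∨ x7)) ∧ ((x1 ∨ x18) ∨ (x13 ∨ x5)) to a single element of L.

x15

x1 ∨ x21 = x1
x15 ∨ x7 = x15
x1 ∧ x15 = x15
x1 ∨ x18 = x1
x13 ∨ x5 = x4
x1 ∨ x4 = x1
x15 ∧ x1 = x15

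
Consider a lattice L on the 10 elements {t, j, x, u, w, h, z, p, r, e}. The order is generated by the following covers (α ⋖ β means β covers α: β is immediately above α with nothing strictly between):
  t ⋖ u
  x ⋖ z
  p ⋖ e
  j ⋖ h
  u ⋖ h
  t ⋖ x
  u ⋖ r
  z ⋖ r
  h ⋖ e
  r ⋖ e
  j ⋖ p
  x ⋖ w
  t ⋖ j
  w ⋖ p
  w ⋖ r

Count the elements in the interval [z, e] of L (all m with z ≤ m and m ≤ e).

3

The interval [z, e] = {e, r, z}, which has 3 elements.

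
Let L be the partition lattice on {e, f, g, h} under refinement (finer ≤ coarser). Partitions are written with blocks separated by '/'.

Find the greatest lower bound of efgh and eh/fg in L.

eh/fg

The meet (common refinement) of efgh and eh/fg intersects blocks pairwise, giving eh/fg.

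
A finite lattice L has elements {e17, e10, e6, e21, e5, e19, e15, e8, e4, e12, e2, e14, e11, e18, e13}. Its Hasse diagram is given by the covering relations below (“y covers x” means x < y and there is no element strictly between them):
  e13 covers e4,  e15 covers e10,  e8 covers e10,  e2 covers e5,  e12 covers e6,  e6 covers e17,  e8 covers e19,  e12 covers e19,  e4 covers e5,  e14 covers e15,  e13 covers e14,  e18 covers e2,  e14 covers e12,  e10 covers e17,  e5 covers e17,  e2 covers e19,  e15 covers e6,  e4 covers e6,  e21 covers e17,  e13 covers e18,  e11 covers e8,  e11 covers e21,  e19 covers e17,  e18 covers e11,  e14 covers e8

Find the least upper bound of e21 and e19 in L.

Common upper bounds of {e21, e19}: e11, e13, e18.
The least among these is e11.

e11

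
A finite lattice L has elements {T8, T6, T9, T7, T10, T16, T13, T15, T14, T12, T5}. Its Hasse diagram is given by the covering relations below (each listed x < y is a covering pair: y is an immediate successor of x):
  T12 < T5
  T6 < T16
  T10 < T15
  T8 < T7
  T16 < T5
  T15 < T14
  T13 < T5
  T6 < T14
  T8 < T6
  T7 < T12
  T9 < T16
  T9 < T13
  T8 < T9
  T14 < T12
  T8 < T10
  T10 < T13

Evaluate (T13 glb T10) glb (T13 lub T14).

T13 ∧ T10 = T10
T13 ∨ T14 = T5
T10 ∧ T5 = T10

T10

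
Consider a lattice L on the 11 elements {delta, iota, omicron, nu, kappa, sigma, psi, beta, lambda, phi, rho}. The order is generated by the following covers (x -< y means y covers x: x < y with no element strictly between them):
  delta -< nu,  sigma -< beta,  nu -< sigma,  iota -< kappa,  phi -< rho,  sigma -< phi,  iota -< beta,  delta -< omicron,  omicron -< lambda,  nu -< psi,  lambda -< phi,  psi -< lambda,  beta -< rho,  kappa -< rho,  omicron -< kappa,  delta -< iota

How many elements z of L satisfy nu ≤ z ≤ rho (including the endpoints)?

7

The interval [nu, rho] = {beta, lambda, nu, phi, psi, rho, sigma}, which has 7 elements.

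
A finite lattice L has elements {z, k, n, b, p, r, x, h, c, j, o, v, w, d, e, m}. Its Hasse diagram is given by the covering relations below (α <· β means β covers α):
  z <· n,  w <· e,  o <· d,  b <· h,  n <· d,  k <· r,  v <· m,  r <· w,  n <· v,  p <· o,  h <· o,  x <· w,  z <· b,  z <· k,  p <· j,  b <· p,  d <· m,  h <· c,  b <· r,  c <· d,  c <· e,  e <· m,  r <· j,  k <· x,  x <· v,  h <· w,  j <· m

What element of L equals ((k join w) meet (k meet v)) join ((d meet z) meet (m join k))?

k ∨ w = w
k ∧ v = k
w ∧ k = k
d ∧ z = z
m ∨ k = m
z ∧ m = z
k ∨ z = k

k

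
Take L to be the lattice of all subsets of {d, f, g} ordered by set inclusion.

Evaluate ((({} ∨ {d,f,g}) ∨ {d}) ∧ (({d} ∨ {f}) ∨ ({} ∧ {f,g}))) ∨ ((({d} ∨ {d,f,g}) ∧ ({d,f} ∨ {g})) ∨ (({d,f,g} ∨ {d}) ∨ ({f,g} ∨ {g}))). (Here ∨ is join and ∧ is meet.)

{} ∨ {d,f,g} = {d,f,g}
{d,f,g} ∨ {d} = {d,f,g}
{d} ∨ {f} = {d,f}
{} ∧ {f,g} = {}
{d,f} ∨ {} = {d,f}
{d,f,g} ∧ {d,f} = {d,f}
{d} ∨ {d,f,g} = {d,f,g}
{d,f} ∨ {g} = {d,f,g}
{d,f,g} ∧ {d,f,g} = {d,f,g}
{d,f,g} ∨ {d} = {d,f,g}
{f,g} ∨ {g} = {f,g}
{d,f,g} ∨ {f,g} = {d,f,g}
{d,f,g} ∨ {d,f,g} = {d,f,g}
{d,f} ∨ {d,f,g} = {d,f,g}

{d,f,g}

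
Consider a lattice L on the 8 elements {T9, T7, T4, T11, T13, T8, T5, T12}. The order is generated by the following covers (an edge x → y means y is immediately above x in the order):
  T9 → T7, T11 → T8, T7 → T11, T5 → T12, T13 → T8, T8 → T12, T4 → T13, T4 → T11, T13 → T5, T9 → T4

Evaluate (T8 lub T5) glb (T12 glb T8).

T8

T8 ∨ T5 = T12
T12 ∧ T8 = T8
T12 ∧ T8 = T8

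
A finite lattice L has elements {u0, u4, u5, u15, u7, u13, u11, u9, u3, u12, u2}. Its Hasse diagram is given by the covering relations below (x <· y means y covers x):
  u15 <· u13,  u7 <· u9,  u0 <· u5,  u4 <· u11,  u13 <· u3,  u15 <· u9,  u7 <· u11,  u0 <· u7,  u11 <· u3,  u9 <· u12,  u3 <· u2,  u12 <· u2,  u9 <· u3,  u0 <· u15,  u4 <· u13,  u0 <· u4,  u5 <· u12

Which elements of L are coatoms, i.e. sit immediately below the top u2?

u12, u3

The coatoms are exactly the elements covered by u2: u12, u3.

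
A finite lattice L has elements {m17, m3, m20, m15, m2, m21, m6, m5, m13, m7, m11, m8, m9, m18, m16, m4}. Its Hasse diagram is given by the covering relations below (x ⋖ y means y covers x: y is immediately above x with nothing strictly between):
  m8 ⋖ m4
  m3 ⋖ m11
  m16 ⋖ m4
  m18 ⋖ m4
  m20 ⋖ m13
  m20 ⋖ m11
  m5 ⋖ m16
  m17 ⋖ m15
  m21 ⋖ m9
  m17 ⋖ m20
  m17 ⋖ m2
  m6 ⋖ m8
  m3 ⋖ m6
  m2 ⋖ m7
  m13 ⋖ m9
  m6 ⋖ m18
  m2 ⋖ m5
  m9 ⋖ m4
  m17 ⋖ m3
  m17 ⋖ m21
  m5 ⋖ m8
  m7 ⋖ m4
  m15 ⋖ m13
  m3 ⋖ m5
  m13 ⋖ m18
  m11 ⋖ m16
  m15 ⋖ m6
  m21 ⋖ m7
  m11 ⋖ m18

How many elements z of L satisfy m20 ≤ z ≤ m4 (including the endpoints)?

7

The interval [m20, m4] = {m11, m13, m16, m18, m20, m4, m9}, which has 7 elements.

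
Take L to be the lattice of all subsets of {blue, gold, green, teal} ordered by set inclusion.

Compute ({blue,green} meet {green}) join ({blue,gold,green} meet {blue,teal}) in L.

{blue,green} ∧ {green} = {green}
{blue,gold,green} ∧ {blue,teal} = {blue}
{green} ∨ {blue} = {blue,green}

{blue,green}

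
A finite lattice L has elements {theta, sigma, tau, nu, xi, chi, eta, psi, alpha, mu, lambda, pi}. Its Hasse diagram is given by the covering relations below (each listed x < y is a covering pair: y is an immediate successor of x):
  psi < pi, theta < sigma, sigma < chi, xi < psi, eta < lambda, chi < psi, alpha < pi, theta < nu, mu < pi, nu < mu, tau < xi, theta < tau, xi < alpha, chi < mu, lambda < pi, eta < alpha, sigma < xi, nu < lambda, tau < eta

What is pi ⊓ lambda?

lambda

Common lower bounds of {pi, lambda}: eta, lambda, nu, tau, theta.
The greatest among these is lambda.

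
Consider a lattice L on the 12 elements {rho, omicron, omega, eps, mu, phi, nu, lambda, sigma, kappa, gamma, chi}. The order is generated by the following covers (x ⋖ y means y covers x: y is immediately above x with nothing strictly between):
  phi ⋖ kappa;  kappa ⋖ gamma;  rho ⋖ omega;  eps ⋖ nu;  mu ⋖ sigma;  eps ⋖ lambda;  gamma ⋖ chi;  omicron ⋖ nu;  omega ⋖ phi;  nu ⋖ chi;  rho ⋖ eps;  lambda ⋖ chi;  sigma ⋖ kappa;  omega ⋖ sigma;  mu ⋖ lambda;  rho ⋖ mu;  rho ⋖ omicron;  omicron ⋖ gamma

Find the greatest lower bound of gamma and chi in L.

gamma

Common lower bounds of {gamma, chi}: gamma, kappa, mu, omega, omicron, phi, rho, sigma.
The greatest among these is gamma.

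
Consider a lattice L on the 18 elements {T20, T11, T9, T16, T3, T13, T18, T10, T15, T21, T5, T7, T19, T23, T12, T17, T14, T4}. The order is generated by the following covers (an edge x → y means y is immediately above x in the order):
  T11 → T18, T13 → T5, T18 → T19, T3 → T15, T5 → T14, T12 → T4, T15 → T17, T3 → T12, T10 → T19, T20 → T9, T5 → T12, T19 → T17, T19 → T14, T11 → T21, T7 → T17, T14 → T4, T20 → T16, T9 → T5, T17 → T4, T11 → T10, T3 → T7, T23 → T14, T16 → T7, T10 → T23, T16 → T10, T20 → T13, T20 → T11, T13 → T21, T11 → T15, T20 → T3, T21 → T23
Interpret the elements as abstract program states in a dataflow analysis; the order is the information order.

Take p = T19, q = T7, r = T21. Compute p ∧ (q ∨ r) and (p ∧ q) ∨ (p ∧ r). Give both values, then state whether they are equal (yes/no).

q ∨ r = T4, so p ∧ (q ∨ r) = T19 ∧ T4 = T19.
p ∧ q = T16 and p ∧ r = T11, so (p ∧ q) ∨ (p ∧ r) = T16 ∨ T11 = T10.
Equal: no.

T19; T10; no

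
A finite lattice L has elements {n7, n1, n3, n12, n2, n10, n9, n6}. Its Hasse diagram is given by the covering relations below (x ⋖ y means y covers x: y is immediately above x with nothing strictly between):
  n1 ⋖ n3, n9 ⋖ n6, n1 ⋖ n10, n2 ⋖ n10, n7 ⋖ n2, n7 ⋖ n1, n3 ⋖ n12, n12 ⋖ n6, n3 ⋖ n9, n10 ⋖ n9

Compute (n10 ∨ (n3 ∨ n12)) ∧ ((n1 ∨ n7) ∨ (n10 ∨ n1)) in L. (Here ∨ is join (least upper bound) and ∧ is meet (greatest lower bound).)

n10

n3 ∨ n12 = n12
n10 ∨ n12 = n6
n1 ∨ n7 = n1
n10 ∨ n1 = n10
n1 ∨ n10 = n10
n6 ∧ n10 = n10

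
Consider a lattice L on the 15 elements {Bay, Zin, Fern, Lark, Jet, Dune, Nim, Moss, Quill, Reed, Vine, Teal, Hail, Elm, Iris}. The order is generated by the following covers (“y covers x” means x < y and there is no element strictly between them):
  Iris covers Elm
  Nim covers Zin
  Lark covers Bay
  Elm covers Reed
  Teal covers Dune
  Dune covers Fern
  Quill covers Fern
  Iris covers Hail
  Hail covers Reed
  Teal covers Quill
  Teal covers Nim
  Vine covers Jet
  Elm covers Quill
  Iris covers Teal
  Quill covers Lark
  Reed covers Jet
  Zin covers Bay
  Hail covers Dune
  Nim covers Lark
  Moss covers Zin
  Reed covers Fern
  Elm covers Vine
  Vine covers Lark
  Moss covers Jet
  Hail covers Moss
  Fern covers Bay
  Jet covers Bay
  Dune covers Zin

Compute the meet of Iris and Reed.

Reed

Common lower bounds of {Iris, Reed}: Bay, Fern, Jet, Reed.
The greatest among these is Reed.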